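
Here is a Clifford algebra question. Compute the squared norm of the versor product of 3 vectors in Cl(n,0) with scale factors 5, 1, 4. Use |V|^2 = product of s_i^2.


Each vector v_i has |v_i|^2 = s_i^2
Squared scales: 5^2 = 25, 1^2 = 1, 4^2 = 16
|V|^2 = 25 * 1 * 16
= 400


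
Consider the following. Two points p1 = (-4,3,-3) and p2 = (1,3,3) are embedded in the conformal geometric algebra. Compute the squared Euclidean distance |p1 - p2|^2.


p1 - p2 = (-5, 0, -6)
|p1 - p2|^2 = (-5)^2 + 0^2 + (-6)^2
= 25 + 0 + 36
= 61


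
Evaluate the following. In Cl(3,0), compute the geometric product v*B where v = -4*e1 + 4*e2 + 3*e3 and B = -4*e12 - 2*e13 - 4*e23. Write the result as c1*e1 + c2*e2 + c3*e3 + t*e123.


vB has grade-1 (vector) and grade-3 (trivector) parts: vB = (v _| B) + (v ^ B).
Vector part <vB>_1:
  e1: -v2*b12 - v3*b13 = -(4)*(-4) - (3)*(-2) = 22
  e2: v1*b12 - v3*b23 = (-4)*(-4) - (3)*(-4) = 28
  e3: v1*b13 + v2*b23 = (-4)*(-2) + (4)*(-4) = -8
Trivector part <vB>_3:
  e123: v1*b23 - v2*b13 + v3*b12 = (-4)*(-4) - (4)*(-2) + (3)*(-4) = 12
vB = 22*e1 + 28*e2 - 8*e3 + 12*e123


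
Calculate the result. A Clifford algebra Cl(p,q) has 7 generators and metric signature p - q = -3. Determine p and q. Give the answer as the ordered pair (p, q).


We need p + q = 7 and p - q = -3.
Adding: 2p = 7 + (-3) = 4, so p = 2.
Then q = 7 - 2 = 5.
(p, q) = (2, 5)


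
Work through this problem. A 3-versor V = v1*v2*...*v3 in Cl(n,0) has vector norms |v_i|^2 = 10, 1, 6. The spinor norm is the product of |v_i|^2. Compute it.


Spinor norm N(V) = |v1|^2 * |v2|^2 * ... * |v3|^2
= 10 * 1 * 6
Running product: 10, 10, 60
N(V) = 60


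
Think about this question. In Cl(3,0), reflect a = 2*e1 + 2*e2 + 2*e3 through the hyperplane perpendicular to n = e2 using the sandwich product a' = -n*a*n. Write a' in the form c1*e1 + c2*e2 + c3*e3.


Reflection formula: a' = -n*a*n, with n = e2 (unit vector, n^2 = 1).
For reflection through hyperplane perp to e2:
The component along e2 flips sign, others stay.
a = (2, 2, 2)
a' = (2, -2, 2)
a' = 2*e1 - 2*e2 + 2*e3


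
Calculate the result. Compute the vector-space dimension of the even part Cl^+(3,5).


Even subalgebra dimension = 2^(n-1)
n = 3 + 5 = 8
2^(8 - 1) = 2^7 = 128
Verification: sum of C(8,k) for even k = 1 + 28 + 70 + 28 + 1 = 128
Result = 128


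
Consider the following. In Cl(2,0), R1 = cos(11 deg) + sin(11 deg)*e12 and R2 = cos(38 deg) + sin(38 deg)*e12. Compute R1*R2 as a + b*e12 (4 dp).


Same-plane rotors commute and their half-angles add:
R1*R2 = cos(a1 + a2) + sin(a1 + a2)*e12.
a1 + a2 = 11 + 38 = 49 deg
cos(49 deg) = 0.6561
sin(49 deg) = 0.7547
R1*R2 = 0.6561 + 0.7547*e12


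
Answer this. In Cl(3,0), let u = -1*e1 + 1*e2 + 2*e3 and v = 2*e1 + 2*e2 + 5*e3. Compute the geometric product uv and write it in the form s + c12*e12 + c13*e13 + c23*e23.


In Cl(3,0): e_i^2 = 1, e_ie_j = -e_je_i for i != j.
Scalar part = u . v = (-1)*2 + 1*2 + 2*5
= -2 + 2 + 10 = 10
e12 coeff = (-1)*2 - 1*2 = -2 - 2 = -4
e13 coeff = (-1)*5 - 2*2 = -5 - 4 = -9
e23 coeff = 1*5 - 2*2 = 5 - 4 = 1
uv = 10 - 4*e12 - 9*e13 + 1*e23


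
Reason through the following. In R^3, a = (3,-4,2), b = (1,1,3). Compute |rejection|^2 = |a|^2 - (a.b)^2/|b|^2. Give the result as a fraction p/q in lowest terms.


|a|^2 = 3^2 + (-4)^2 + 2^2 = 29
|b|^2 = 1^2 + 1^2 + 3^2 = 11
a . b = 3*1 + (-4)*1 + 2*3 = 5
(a.b)^2 = 5^2 = 25
|rej|^2 = 29 - 25/11
= (319 - 25)/11
= 294/11
In lowest terms: 294/11


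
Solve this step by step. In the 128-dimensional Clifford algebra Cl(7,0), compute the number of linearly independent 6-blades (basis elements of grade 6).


Number of grade-k basis blades in Cl(p,q) with n = p + q is C(n, k).
n = 7 + 0 = 7
C(7, 6) = 7! / (6! * 1!)
= 5040 / (720 * 1)
= 7


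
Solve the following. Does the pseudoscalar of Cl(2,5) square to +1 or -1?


The pseudoscalar I = e1...e_n (product of all n generators) of Cl(p,q) satisfies I^2 = (-1)^(q + n(n-1)/2).
p = 2, q = 5, n = p + q = 7
n(n-1)/2 = 7 * 6 / 2 = 21
Exponent = q + n(n-1)/2 = 5 + 21 = 26
I^2 = (-1)^26 = +1


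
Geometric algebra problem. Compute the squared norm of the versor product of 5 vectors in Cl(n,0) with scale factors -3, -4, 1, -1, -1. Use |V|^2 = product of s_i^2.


Each vector v_i has |v_i|^2 = s_i^2
Squared scales: (-3)^2 = 9, (-4)^2 = 16, 1^2 = 1, (-1)^2 = 1, (-1)^2 = 1
|V|^2 = 9 * 16 * 1 * 1 * 1
= 144


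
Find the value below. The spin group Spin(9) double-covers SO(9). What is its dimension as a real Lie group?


Spin(n) double-covers SO(n); both have Lie algebra so(n) of dimension n(n-1)/2.
n = 9
n(n-1) = 9 * 8 = 72
dim Spin(9) = 72/2 = 36


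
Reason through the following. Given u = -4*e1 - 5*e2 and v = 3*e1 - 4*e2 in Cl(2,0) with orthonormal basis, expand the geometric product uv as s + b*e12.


Expand: (-4*e1 - 5*e2)(3*e1 - 4*e2)
= (-4)*3*e1e1 + (-4)*(-4)*e1e2 + (-5)*3*e2e1 + (-5)*(-4)*e2e2
Using e1^2 = e2^2 = 1, e2e1 = -e1e2:
Scalar part s = (-4)*3 + (-5)*(-4) = -12 + 20 = 8
Bivector part b = (-4)*(-4) - (-5)*3 = 16 - (-15) = 31
uv = 8 + 31*e12


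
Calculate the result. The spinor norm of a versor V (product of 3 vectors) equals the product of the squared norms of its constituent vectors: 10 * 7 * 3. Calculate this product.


Spinor norm N(V) = |v1|^2 * |v2|^2 * ... * |v3|^2
= 10 * 7 * 3
Running product: 10, 70, 210
N(V) = 210


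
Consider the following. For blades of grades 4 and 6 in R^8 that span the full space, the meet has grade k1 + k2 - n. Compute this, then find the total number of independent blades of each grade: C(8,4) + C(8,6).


Meet grade = grade(A) + grade(B) - n
= 4 + 6 - 8 = 2
C(8,4) = 70
C(8,6) = 28
dim_A + dim_B = 70 + 28 = 98


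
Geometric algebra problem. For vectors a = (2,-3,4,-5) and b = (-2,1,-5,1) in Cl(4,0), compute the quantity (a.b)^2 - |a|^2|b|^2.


a . b = 2*(-2) + (-3)*1 + 4*(-5) + (-5)*1
= -4 + (-3) + (-20) + (-5) = -32
|a|^2 = 2^2 + (-3)^2 + 4^2 + (-5)^2 = 54
|b|^2 = (-2)^2 + 1^2 + (-5)^2 + 1^2 = 31
(a.b)^2 = (-32)^2 = 1024
|a|^2 * |b|^2 = 54 * 31 = 1674
Result = 1024 - 1674 = -650


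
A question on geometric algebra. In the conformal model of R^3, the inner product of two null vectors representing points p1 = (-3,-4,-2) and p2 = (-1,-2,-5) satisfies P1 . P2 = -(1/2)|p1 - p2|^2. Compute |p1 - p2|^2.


p1 - p2 = (-2, -2, 3)
|p1 - p2|^2 = (-2)^2 + (-2)^2 + 3^2
= 4 + 4 + 9
= 17


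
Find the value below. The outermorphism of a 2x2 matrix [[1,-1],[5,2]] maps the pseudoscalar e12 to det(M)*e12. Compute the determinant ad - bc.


The outermorphism of a linear map f sends e1^e2 to f(e1)^f(e2).
f(e1) = 1*e1 + 5*e2
f(e2) = -1*e1 + 2*e2
f(e1) ^ f(e2) = (1*e1 + 5*e2) ^ (-1*e1 + 2*e2)
= 1*2*e12 + 5*(-1)*e21
= (2 - (-5))*e12
= 7*e12
Coefficient = 7


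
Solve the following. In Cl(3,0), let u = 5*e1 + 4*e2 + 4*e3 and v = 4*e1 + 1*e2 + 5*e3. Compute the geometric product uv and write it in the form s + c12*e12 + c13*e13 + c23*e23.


In Cl(3,0): e_i^2 = 1, e_ie_j = -e_je_i for i != j.
Scalar part = u . v = 5*4 + 4*1 + 4*5
= 20 + 4 + 20 = 44
e12 coeff = 5*1 - 4*4 = 5 - 16 = -11
e13 coeff = 5*5 - 4*4 = 25 - 16 = 9
e23 coeff = 4*5 - 4*1 = 20 - 4 = 16
uv = 44 - 11*e12 + 9*e13 + 16*e23


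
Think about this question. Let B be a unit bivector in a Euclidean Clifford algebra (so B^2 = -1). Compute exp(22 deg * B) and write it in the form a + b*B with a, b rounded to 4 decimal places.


For a unit bivector B with B^2 = -1, the exponential series gives
e^(theta*B) = cos(theta) + sin(theta)*B (the GA analogue of Euler's formula).
theta = 22 degrees = 0.383972 rad
cos(22 deg) = 0.9272
sin(22 deg) = 0.3746
exp(theta*B) = 0.9272 + 0.3746*B


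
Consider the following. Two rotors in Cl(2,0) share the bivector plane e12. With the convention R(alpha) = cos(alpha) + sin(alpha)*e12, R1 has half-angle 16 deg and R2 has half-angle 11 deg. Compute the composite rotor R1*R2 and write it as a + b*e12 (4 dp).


Same-plane rotors commute and their half-angles add:
R1*R2 = cos(a1 + a2) + sin(a1 + a2)*e12.
a1 + a2 = 16 + 11 = 27 deg
cos(27 deg) = 0.8910
sin(27 deg) = 0.4540
R1*R2 = 0.8910 + 0.4540*e12


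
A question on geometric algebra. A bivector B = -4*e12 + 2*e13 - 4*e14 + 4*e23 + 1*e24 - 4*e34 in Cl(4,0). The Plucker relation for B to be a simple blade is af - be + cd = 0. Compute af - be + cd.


Plucker relation: af - be + cd
a*f = (-4)*(-4) = 16
b*e = 2*1 = 2
c*d = (-4)*4 = -16
af - be + cd = 16 - 2 + (-16)
= -2


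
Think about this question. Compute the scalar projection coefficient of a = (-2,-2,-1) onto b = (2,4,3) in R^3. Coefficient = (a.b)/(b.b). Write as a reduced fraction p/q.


Projection coefficient = (a . b) / (b . b)
a . b = (-2)*2 + (-2)*4 + (-1)*3
= -4 + (-8) + (-3) = -15
b . b = 2^2 + 4^2 + 3^2
= 4 + 16 + 9 = 29
Coefficient = -15/29
In lowest terms: -15/29


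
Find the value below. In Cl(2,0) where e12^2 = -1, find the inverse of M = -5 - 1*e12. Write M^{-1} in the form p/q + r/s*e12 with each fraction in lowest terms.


M = -5 - 1*e12, where e12^2 = -1.
Since M commutes with its reverse ~M = a - b*e12, M * ~M = a^2 - b^2*e12^2 = a^2 + b^2.
So M^{-1} = ~M / (a^2 + b^2) = (a - b*e12)/(a^2 + b^2).
a^2 + b^2 = 25 + 1 = 26
Scalar part = -5/26 = -5/26
Bivector coeff = 1/26 = 1/26
M^{-1} = -5/26 + 1/26*e12


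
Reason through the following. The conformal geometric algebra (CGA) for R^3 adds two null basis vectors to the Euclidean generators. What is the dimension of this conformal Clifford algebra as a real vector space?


The conformal model of R^3 uses Cl(4,1): the 3 Euclidean generators plus two extra orthogonal generators e+ (e+^2 = +1) and e- (e-^2 = -1), from which the null vectors e0, einf are built.
Number of generators m = 3 + 2 = 5.
dim Cl(p,q) = 2^m = 2^5 = 32


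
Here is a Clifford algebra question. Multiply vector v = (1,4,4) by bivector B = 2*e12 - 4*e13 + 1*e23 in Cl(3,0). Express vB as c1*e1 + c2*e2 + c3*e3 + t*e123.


vB has grade-1 (vector) and grade-3 (trivector) parts: vB = (v _| B) + (v ^ B).
Vector part <vB>_1:
  e1: -v2*b12 - v3*b13 = -(4)*(2) - (4)*(-4) = 8
  e2: v1*b12 - v3*b23 = (1)*(2) - (4)*(1) = -2
  e3: v1*b13 + v2*b23 = (1)*(-4) + (4)*(1) = 0
Trivector part <vB>_3:
  e123: v1*b23 - v2*b13 + v3*b12 = (1)*(1) - (4)*(-4) + (4)*(2) = 25
vB = 8*e1 - 2*e2 + 0*e3 + 25*e123


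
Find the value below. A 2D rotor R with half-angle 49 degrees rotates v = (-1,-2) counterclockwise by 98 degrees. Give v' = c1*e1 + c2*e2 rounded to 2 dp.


Rotor R = cos(49deg) - sin(49deg)*e12
Rotation angle theta = 2 * 49 = 98 degrees
v' = R*v*~R rotates v by theta.
cos(98deg) = -0.1392, sin(98deg) = 0.9903
v'_1 = -1*cos(98deg) - (-2)*sin(98deg)
= -1*(-0.1392) - (-2)*0.9903
= 2.12
v'_2 = -1*sin(98deg) + (-2)*cos(98deg)
= -1*0.9903 + (-2)*(-0.1392)
= -0.71
v' = 2.12*e1 - 0.71*e2


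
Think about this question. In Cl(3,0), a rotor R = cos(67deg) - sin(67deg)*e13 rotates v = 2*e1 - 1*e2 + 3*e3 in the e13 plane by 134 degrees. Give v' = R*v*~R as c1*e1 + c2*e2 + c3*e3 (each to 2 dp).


Rotor R = cos(67deg) - sin(67deg)*e13
Rotation angle theta = 2 * 67 = 134 degrees in the e13 plane (e1 -> e3).
The component perpendicular to the plane (e2) is invariant: v'_2 = v2 = -1.00
cos(134deg) = -0.6947, sin(134deg) = 0.7193
v'_1 = v1*cos(theta) - v3*sin(theta) = 2*(-0.6947) - 3*0.7193 = -3.55
v'_3 = v1*sin(theta) + v3*cos(theta) = 2*0.7193 + 3*(-0.6947) = -0.65
v' = -3.55*e1 - 1.00*e2 - 0.65*e3


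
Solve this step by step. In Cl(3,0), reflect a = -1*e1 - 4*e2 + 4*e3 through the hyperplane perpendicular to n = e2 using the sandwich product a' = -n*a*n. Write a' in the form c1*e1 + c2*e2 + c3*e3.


Reflection formula: a' = -n*a*n, with n = e2 (unit vector, n^2 = 1).
For reflection through hyperplane perp to e2:
The component along e2 flips sign, others stay.
a = (-1, -4, 4)
a' = (-1, 4, 4)
a' = -1*e1 + 4*e2 + 4*e3


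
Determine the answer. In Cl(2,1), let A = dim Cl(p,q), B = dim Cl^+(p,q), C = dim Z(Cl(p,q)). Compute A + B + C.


n = 2 + 1 = 3
Total dim = 2^3 = 8
Even subalgebra dim = 2^2 = 4
n is odd, so center dim = 2
Sum = 8 + 4 + 2 = 14


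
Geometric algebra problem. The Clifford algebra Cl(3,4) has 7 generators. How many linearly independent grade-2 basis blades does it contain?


Number of grade-k basis blades in Cl(p,q) with n = p + q is C(n, k).
n = 3 + 4 = 7
C(7, 2) = 7! / (2! * 5!)
= 5040 / (2 * 120)
= 21


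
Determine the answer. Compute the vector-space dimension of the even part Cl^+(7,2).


Even subalgebra dimension = 2^(n-1)
n = 7 + 2 = 9
2^(9 - 1) = 2^8 = 256
Verification: sum of C(9,k) for even k = 1 + 36 + 126 + 84 + 9 = 256
Result = 256


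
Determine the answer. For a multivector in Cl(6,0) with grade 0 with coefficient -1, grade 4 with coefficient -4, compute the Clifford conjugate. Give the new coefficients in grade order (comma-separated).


Clifford conjugate sign for grade k: (-1)^(k(k+1)/2)
Grade 0: (-1)^(0*1/2) = (-1)^0 = 1, coeff -1 -> -1
Grade 4: (-1)^(4*5/2) = (-1)^10 = 1, coeff -4 -> -4
Conjugated coefficients: -1, -4


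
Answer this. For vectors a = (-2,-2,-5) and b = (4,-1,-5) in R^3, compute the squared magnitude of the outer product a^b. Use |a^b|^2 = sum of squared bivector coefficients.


a wedge b = (a1*b2 - a2*b1)*e12 + (a1*b3 - a3*b1)*e13 + (a2*b3 - a3*b2)*e23
e12 coeff: (-2)*(-1) - (-2)*4 = 2 - (-8) = 10
e13 coeff: (-2)*(-5) - (-5)*4 = 10 - (-20) = 30
e23 coeff: (-2)*(-5) - (-5)*(-1) = 10 - 5 = 5
|a wedge b|^2 = 10^2 + 30^2 + 5^2
= 100 + 900 + 25
= 1025


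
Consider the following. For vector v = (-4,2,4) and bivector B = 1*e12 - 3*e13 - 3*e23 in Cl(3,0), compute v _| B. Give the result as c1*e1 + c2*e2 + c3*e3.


Left contraction v _| B = <vB>_1 (grade-1 part of the geometric product vB).
Using e1_|e12 = e2, e2_|e12 = -e1, e1_|e13 = e3, e3_|e13 = -e1, e2_|e23 = e3, e3_|e23 = -e2:
e1 coeff: -v2*b12 - v3*b13 = -(2)*(1) - (4)*(-3) = 10
e2 coeff: v1*b12 - v3*b23 = (-4)*(1) - (4)*(-3) = 8
e3 coeff: v1*b13 + v2*b23 = (-4)*(-3) + (2)*(-3) = 6
v _| B = 10*e1 + 8*e2 + 6*e3


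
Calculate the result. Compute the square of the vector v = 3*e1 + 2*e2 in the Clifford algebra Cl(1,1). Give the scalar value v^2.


v^2 = sum of c_i^2 * e_i^2
Positive signature terms (e_i^2 = +1): 3^2 = 9
Negative signature terms (e_j^2 = -1): 2^2 = 4
v^2 = 9 - 4 = 5


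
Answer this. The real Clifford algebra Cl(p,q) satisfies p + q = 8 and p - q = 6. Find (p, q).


We need p + q = 8 and p - q = 6.
Adding: 2p = 8 + 6 = 14, so p = 7.
Then q = 8 - 7 = 1.
(p, q) = (7, 1)


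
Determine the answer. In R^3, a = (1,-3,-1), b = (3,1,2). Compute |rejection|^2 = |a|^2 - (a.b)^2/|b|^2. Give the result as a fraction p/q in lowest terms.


|a|^2 = 1^2 + (-3)^2 + (-1)^2 = 11
|b|^2 = 3^2 + 1^2 + 2^2 = 14
a . b = 1*3 + (-3)*1 + (-1)*2 = -2
(a.b)^2 = (-2)^2 = 4
|rej|^2 = 11 - 4/14
= (154 - 4)/14
= 150/14
In lowest terms: 75/7


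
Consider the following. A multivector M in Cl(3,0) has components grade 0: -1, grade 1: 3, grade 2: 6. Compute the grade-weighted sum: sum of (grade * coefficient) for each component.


Grade-weighted sum = sum of grade_k * coefficient_k
0*(-1) = 0
1*3 = 3
2*6 = 12
Total = 0 + 3 + 12 = 15


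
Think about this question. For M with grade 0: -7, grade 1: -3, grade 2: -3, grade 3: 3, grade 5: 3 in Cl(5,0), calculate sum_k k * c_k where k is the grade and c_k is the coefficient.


Grade-weighted sum = sum of grade_k * coefficient_k
0*(-7) = 0
1*(-3) = -3
2*(-3) = -6
3*3 = 9
5*3 = 15
Total = 0 + (-3) + (-6) + 9 + 15 = 15


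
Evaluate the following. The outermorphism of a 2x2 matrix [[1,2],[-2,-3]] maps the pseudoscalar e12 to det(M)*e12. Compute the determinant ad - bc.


The outermorphism of a linear map f sends e1^e2 to f(e1)^f(e2).
f(e1) = 1*e1 - 2*e2
f(e2) = 2*e1 - 3*e2
f(e1) ^ f(e2) = (1*e1 - 2*e2) ^ (2*e1 - 3*e2)
= 1*(-3)*e12 + (-2)*2*e21
= (-3 - (-4))*e12
= 1*e12
Coefficient = 1


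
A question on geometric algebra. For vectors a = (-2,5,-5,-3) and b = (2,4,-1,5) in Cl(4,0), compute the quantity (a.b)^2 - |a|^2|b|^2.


a . b = (-2)*2 + 5*4 + (-5)*(-1) + (-3)*5
= -4 + 20 + 5 + (-15) = 6
|a|^2 = (-2)^2 + 5^2 + (-5)^2 + (-3)^2 = 63
|b|^2 = 2^2 + 4^2 + (-1)^2 + 5^2 = 46
(a.b)^2 = 6^2 = 36
|a|^2 * |b|^2 = 63 * 46 = 2898
Result = 36 - 2898 = -2862


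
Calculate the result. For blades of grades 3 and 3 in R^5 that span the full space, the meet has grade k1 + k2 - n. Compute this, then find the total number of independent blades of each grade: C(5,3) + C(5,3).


Meet grade = grade(A) + grade(B) - n
= 3 + 3 - 5 = 1
C(5,3) = 10
C(5,3) = 10
dim_A + dim_B = 10 + 10 = 20


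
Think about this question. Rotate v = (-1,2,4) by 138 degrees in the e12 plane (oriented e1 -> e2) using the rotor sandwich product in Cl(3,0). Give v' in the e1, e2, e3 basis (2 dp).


Rotor R = cos(69deg) - sin(69deg)*e12
Rotation angle theta = 2 * 69 = 138 degrees in the e12 plane (e1 -> e2).
The component perpendicular to the plane (e3) is invariant: v'_3 = v3 = 4.00
cos(138deg) = -0.7431, sin(138deg) = 0.6691
v'_1 = v1*cos(theta) - v2*sin(theta) = -1*(-0.7431) - 2*0.6691 = -0.60
v'_2 = v1*sin(theta) + v2*cos(theta) = -1*0.6691 + 2*(-0.7431) = -2.16
v' = -0.60*e1 - 2.16*e2 + 4.00*e3


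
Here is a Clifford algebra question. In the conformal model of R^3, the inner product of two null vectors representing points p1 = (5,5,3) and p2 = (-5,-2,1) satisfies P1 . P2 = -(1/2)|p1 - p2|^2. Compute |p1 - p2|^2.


p1 - p2 = (10, 7, 2)
|p1 - p2|^2 = 10^2 + 7^2 + 2^2
= 100 + 49 + 4
= 153


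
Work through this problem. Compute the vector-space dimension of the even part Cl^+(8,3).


Even subalgebra dimension = 2^(n-1)
n = 8 + 3 = 11
2^(11 - 1) = 2^10 = 1024
Verification: sum of C(11,k) for even k = 1 + 55 + 330 + 462 + 165 + 11 = 1024
Result = 1024


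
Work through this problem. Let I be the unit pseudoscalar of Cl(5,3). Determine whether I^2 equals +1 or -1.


The pseudoscalar I = e1...e_n (product of all n generators) of Cl(p,q) satisfies I^2 = (-1)^(q + n(n-1)/2).
p = 5, q = 3, n = p + q = 8
n(n-1)/2 = 8 * 7 / 2 = 28
Exponent = q + n(n-1)/2 = 3 + 28 = 31
I^2 = (-1)^31 = -1


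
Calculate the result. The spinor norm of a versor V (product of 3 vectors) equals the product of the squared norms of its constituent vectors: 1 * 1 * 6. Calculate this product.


Spinor norm N(V) = |v1|^2 * |v2|^2 * ... * |v3|^2
= 1 * 1 * 6
Running product: 1, 1, 6
N(V) = 6


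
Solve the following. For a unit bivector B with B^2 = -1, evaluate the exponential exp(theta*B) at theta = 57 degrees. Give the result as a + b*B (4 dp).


For a unit bivector B with B^2 = -1, the exponential series gives
e^(theta*B) = cos(theta) + sin(theta)*B (the GA analogue of Euler's formula).
theta = 57 degrees = 0.994838 rad
cos(57 deg) = 0.5446
sin(57 deg) = 0.8387
exp(theta*B) = 0.5446 + 0.8387*B


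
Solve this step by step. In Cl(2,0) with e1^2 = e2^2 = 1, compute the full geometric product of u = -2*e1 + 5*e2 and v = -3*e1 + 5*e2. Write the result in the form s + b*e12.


Expand: (-2*e1 + 5*e2)(-3*e1 + 5*e2)
= (-2)*(-3)*e1e1 + (-2)*5*e1e2 + 5*(-3)*e2e1 + 5*5*e2e2
Using e1^2 = e2^2 = 1, e2e1 = -e1e2:
Scalar part s = (-2)*(-3) + 5*5 = 6 + 25 = 31
Bivector part b = (-2)*5 - 5*(-3) = -10 - (-15) = 5
uv = 31 + 5*e12


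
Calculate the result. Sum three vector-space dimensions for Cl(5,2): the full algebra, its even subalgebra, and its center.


n = 5 + 2 = 7
Total dim = 2^7 = 128
Even subalgebra dim = 2^6 = 64
n is odd, so center dim = 2
Sum = 128 + 64 + 2 = 194


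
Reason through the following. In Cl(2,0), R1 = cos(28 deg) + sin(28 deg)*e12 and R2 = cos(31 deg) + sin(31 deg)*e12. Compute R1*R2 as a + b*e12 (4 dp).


Same-plane rotors commute and their half-angles add:
R1*R2 = cos(a1 + a2) + sin(a1 + a2)*e12.
a1 + a2 = 28 + 31 = 59 deg
cos(59 deg) = 0.5150
sin(59 deg) = 0.8572
R1*R2 = 0.5150 + 0.8572*e12


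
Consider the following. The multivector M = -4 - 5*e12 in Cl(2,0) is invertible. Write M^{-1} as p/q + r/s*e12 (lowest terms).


M = -4 - 5*e12, where e12^2 = -1.
Since M commutes with its reverse ~M = a - b*e12, M * ~M = a^2 - b^2*e12^2 = a^2 + b^2.
So M^{-1} = ~M / (a^2 + b^2) = (a - b*e12)/(a^2 + b^2).
a^2 + b^2 = 16 + 25 = 41
Scalar part = -4/41 = -4/41
Bivector coeff = 5/41 = 5/41
M^{-1} = -4/41 + 5/41*e12


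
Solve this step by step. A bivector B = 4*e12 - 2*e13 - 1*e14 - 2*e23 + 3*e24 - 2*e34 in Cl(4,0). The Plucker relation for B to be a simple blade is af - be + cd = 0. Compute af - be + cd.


Plucker relation: af - be + cd
a*f = 4*(-2) = -8
b*e = (-2)*3 = -6
c*d = (-1)*(-2) = 2
af - be + cd = -8 - (-6) + 2
= 0


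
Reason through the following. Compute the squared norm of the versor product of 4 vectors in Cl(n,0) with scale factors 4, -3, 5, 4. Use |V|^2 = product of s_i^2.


Each vector v_i has |v_i|^2 = s_i^2
Squared scales: 4^2 = 16, (-3)^2 = 9, 5^2 = 25, 4^2 = 16
|V|^2 = 16 * 9 * 25 * 16
= 57600


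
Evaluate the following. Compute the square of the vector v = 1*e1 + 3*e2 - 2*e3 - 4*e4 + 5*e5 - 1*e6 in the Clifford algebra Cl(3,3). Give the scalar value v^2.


v^2 = sum of c_i^2 * e_i^2
Positive signature terms (e_i^2 = +1): 1^2 + 3^2 + (-2)^2 = 14
Negative signature terms (e_j^2 = -1): (-4)^2 + 5^2 + (-1)^2 = 42
v^2 = 14 - 42 = -28


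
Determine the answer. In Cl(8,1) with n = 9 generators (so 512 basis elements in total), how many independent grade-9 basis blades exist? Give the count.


Number of grade-k basis blades in Cl(p,q) with n = p + q is C(n, k).
n = 8 + 1 = 9
C(9, 9) = 9! / (9! * 0!)
= 362880 / (362880 * 1)
= 1


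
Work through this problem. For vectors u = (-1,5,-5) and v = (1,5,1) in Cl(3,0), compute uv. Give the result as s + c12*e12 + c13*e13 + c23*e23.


In Cl(3,0): e_i^2 = 1, e_ie_j = -e_je_i for i != j.
Scalar part = u . v = (-1)*1 + 5*5 + (-5)*1
= -1 + 25 + (-5) = 19
e12 coeff = (-1)*5 - 5*1 = -5 - 5 = -10
e13 coeff = (-1)*1 - (-5)*1 = -1 - (-5) = 4
e23 coeff = 5*1 - (-5)*5 = 5 - (-25) = 30
uv = 19 - 10*e12 + 4*e13 + 30*e23


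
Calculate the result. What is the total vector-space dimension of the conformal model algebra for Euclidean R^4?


The conformal model of R^4 uses Cl(5,1): the 4 Euclidean generators plus two extra orthogonal generators e+ (e+^2 = +1) and e- (e-^2 = -1), from which the null vectors e0, einf are built.
Number of generators m = 4 + 2 = 6.
dim Cl(p,q) = 2^m = 2^6 = 64


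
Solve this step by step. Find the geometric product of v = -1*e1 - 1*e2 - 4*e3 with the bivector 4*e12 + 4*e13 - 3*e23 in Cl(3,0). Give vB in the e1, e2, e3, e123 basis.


vB has grade-1 (vector) and grade-3 (trivector) parts: vB = (v _| B) + (v ^ B).
Vector part <vB>_1:
  e1: -v2*b12 - v3*b13 = -(-1)*(4) - (-4)*(4) = 20
  e2: v1*b12 - v3*b23 = (-1)*(4) - (-4)*(-3) = -16
  e3: v1*b13 + v2*b23 = (-1)*(4) + (-1)*(-3) = -1
Trivector part <vB>_3:
  e123: v1*b23 - v2*b13 + v3*b12 = (-1)*(-3) - (-1)*(4) + (-4)*(4) = -9
vB = 20*e1 - 16*e2 - 1*e3 - 9*e123


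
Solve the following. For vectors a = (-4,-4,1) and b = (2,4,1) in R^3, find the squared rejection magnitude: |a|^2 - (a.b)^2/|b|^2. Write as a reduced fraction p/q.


|a|^2 = (-4)^2 + (-4)^2 + 1^2 = 33
|b|^2 = 2^2 + 4^2 + 1^2 = 21
a . b = (-4)*2 + (-4)*4 + 1*1 = -23
(a.b)^2 = (-23)^2 = 529
|rej|^2 = 33 - 529/21
= (693 - 529)/21
= 164/21
In lowest terms: 164/21


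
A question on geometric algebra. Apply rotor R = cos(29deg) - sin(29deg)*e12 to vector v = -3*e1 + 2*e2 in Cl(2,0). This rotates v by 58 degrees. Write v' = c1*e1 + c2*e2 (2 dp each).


Rotor R = cos(29deg) - sin(29deg)*e12
Rotation angle theta = 2 * 29 = 58 degrees
v' = R*v*~R rotates v by theta.
cos(58deg) = 0.5299, sin(58deg) = 0.8480
v'_1 = -3*cos(58deg) - 2*sin(58deg)
= -3*0.5299 - 2*0.8480
= -3.29
v'_2 = -3*sin(58deg) + 2*cos(58deg)
= -3*0.8480 + 2*0.5299
= -1.48
v' = -3.29*e1 - 1.48*e2


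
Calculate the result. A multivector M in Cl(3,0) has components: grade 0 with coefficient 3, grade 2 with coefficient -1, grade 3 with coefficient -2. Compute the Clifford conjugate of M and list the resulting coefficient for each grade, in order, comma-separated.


Clifford conjugate sign for grade k: (-1)^(k(k+1)/2)
Grade 0: (-1)^(0*1/2) = (-1)^0 = 1, coeff 3 -> 3
Grade 2: (-1)^(2*3/2) = (-1)^3 = -1, coeff -1 -> 1
Grade 3: (-1)^(3*4/2) = (-1)^6 = 1, coeff -2 -> -2
Conjugated coefficients: 3, 1, -2


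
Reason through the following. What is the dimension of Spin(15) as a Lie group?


Spin(n) double-covers SO(n); both have Lie algebra so(n) of dimension n(n-1)/2.
n = 15
n(n-1) = 15 * 14 = 210
dim Spin(15) = 210/2 = 105


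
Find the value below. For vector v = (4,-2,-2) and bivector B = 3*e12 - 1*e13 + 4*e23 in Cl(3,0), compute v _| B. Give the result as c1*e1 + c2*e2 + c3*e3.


Left contraction v _| B = <vB>_1 (grade-1 part of the geometric product vB).
Using e1_|e12 = e2, e2_|e12 = -e1, e1_|e13 = e3, e3_|e13 = -e1, e2_|e23 = e3, e3_|e23 = -e2:
e1 coeff: -v2*b12 - v3*b13 = -(-2)*(3) - (-2)*(-1) = 4
e2 coeff: v1*b12 - v3*b23 = (4)*(3) - (-2)*(4) = 20
e3 coeff: v1*b13 + v2*b23 = (4)*(-1) + (-2)*(4) = -12
v _| B = 4*e1 + 20*e2 - 12*e3


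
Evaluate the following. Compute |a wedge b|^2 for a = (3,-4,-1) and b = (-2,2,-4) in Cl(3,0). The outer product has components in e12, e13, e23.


a wedge b = (a1*b2 - a2*b1)*e12 + (a1*b3 - a3*b1)*e13 + (a2*b3 - a3*b2)*e23
e12 coeff: 3*2 - (-4)*(-2) = 6 - 8 = -2
e13 coeff: 3*(-4) - (-1)*(-2) = -12 - 2 = -14
e23 coeff: (-4)*(-4) - (-1)*2 = 16 - (-2) = 18
|a wedge b|^2 = (-2)^2 + (-14)^2 + 18^2
= 4 + 196 + 324
= 524


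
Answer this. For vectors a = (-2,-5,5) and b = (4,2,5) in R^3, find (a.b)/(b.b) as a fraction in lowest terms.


Projection coefficient = (a . b) / (b . b)
a . b = (-2)*4 + (-5)*2 + 5*5
= -8 + (-10) + 25 = 7
b . b = 4^2 + 2^2 + 5^2
= 16 + 4 + 25 = 45
Coefficient = 7/45
In lowest terms: 7/45


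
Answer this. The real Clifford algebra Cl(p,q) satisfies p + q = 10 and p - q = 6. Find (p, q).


We need p + q = 10 and p - q = 6.
Adding: 2p = 10 + 6 = 16, so p = 8.
Then q = 10 - 8 = 2.
(p, q) = (8, 2)


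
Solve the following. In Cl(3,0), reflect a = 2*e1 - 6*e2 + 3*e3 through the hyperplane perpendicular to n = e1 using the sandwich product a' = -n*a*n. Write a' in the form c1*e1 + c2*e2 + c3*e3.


Reflection formula: a' = -n*a*n, with n = e1 (unit vector, n^2 = 1).
For reflection through hyperplane perp to e1:
The component along e1 flips sign, others stay.
a = (2, -6, 3)
a' = (-2, -6, 3)
a' = -2*e1 - 6*e2 + 3*e3


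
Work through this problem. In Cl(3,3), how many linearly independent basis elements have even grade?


Even subalgebra dimension = 2^(n-1)
n = 3 + 3 = 6
2^(6 - 1) = 2^5 = 32
Verification: sum of C(6,k) for even k = 1 + 15 + 15 + 1 = 32
Result = 32


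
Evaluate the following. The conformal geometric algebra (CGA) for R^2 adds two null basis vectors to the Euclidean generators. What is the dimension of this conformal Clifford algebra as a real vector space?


The conformal model of R^2 uses Cl(3,1): the 2 Euclidean generators plus two extra orthogonal generators e+ (e+^2 = +1) and e- (e-^2 = -1), from which the null vectors e0, einf are built.
Number of generators m = 2 + 2 = 4.
dim Cl(p,q) = 2^m = 2^4 = 16


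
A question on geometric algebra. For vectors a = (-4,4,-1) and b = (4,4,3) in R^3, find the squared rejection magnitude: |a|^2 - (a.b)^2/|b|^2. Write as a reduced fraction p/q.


|a|^2 = (-4)^2 + 4^2 + (-1)^2 = 33
|b|^2 = 4^2 + 4^2 + 3^2 = 41
a . b = (-4)*4 + 4*4 + (-1)*3 = -3
(a.b)^2 = (-3)^2 = 9
|rej|^2 = 33 - 9/41
= (1353 - 9)/41
= 1344/41
In lowest terms: 1344/41


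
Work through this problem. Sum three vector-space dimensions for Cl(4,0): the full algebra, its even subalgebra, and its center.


n = 4 + 0 = 4
Total dim = 2^4 = 16
Even subalgebra dim = 2^3 = 8
n is even, so center dim = 1
Sum = 16 + 8 + 1 = 25


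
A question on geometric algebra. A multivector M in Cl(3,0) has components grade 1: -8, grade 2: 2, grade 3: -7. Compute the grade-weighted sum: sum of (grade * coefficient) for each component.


Grade-weighted sum = sum of grade_k * coefficient_k
1*(-8) = -8
2*2 = 4
3*(-7) = -21
Total = -8 + 4 + (-21) = -25


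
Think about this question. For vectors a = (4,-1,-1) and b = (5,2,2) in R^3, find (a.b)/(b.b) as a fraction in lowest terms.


Projection coefficient = (a . b) / (b . b)
a . b = 4*5 + (-1)*2 + (-1)*2
= 20 + (-2) + (-2) = 16
b . b = 5^2 + 2^2 + 2^2
= 25 + 4 + 4 = 33
Coefficient = 16/33
In lowest terms: 16/33


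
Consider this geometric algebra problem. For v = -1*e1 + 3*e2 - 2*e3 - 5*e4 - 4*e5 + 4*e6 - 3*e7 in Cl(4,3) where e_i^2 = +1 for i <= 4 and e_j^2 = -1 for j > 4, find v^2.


v^2 = sum of c_i^2 * e_i^2
Positive signature terms (e_i^2 = +1): (-1)^2 + 3^2 + (-2)^2 + (-5)^2 = 39
Negative signature terms (e_j^2 = -1): (-4)^2 + 4^2 + (-3)^2 = 41
v^2 = 39 - 41 = -2


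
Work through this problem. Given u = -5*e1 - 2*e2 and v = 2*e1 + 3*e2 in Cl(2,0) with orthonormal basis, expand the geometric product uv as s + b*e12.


Expand: (-5*e1 - 2*e2)(2*e1 + 3*e2)
= (-5)*2*e1e1 + (-5)*3*e1e2 + (-2)*2*e2e1 + (-2)*3*e2e2
Using e1^2 = e2^2 = 1, e2e1 = -e1e2:
Scalar part s = (-5)*2 + (-2)*3 = -10 + (-6) = -16
Bivector part b = (-5)*3 - (-2)*2 = -15 - (-4) = -11
uv = -16 - 11*e12


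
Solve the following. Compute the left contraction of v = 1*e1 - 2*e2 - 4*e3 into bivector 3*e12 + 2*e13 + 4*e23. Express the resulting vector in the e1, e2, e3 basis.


Left contraction v _| B = <vB>_1 (grade-1 part of the geometric product vB).
Using e1_|e12 = e2, e2_|e12 = -e1, e1_|e13 = e3, e3_|e13 = -e1, e2_|e23 = e3, e3_|e23 = -e2:
e1 coeff: -v2*b12 - v3*b13 = -(-2)*(3) - (-4)*(2) = 14
e2 coeff: v1*b12 - v3*b23 = (1)*(3) - (-4)*(4) = 19
e3 coeff: v1*b13 + v2*b23 = (1)*(2) + (-2)*(4) = -6
v _| B = 14*e1 + 19*e2 - 6*e3


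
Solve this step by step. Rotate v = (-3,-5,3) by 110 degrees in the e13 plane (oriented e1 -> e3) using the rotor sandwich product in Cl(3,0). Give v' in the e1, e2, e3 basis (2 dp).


Rotor R = cos(55deg) - sin(55deg)*e13
Rotation angle theta = 2 * 55 = 110 degrees in the e13 plane (e1 -> e3).
The component perpendicular to the plane (e2) is invariant: v'_2 = v2 = -5.00
cos(110deg) = -0.3420, sin(110deg) = 0.9397
v'_1 = v1*cos(theta) - v3*sin(theta) = -3*(-0.3420) - 3*0.9397 = -1.79
v'_3 = v1*sin(theta) + v3*cos(theta) = -3*0.9397 + 3*(-0.3420) = -3.85
v' = -1.79*e1 - 5.00*e2 - 3.85*e3


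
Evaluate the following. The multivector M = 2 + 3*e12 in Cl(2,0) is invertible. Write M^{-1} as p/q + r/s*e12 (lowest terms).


M = 2 + 3*e12, where e12^2 = -1.
Since M commutes with its reverse ~M = a - b*e12, M * ~M = a^2 - b^2*e12^2 = a^2 + b^2.
So M^{-1} = ~M / (a^2 + b^2) = (a - b*e12)/(a^2 + b^2).
a^2 + b^2 = 4 + 9 = 13
Scalar part = 2/13 = 2/13
Bivector coeff = -3/13 = -3/13
M^{-1} = 2/13 - 3/13*e12


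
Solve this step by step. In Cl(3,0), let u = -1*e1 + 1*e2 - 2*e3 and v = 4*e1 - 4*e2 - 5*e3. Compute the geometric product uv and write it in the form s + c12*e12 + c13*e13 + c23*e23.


In Cl(3,0): e_i^2 = 1, e_ie_j = -e_je_i for i != j.
Scalar part = u . v = (-1)*4 + 1*(-4) + (-2)*(-5)
= -4 + (-4) + 10 = 2
e12 coeff = (-1)*(-4) - 1*4 = 4 - 4 = 0
e13 coeff = (-1)*(-5) - (-2)*4 = 5 - (-8) = 13
e23 coeff = 1*(-5) - (-2)*(-4) = -5 - 8 = -13
uv = 2 + 0*e12 + 13*e13 - 13*e23


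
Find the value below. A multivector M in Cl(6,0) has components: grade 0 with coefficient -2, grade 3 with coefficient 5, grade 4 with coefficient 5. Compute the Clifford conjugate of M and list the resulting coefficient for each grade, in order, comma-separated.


Clifford conjugate sign for grade k: (-1)^(k(k+1)/2)
Grade 0: (-1)^(0*1/2) = (-1)^0 = 1, coeff -2 -> -2
Grade 3: (-1)^(3*4/2) = (-1)^6 = 1, coeff 5 -> 5
Grade 4: (-1)^(4*5/2) = (-1)^10 = 1, coeff 5 -> 5
Conjugated coefficients: -2, 5, 5


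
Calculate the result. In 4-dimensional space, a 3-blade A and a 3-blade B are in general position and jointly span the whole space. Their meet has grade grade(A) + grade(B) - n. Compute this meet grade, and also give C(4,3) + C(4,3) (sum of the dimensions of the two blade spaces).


Meet grade = grade(A) + grade(B) - n
= 3 + 3 - 4 = 2
C(4,3) = 4
C(4,3) = 4
dim_A + dim_B = 4 + 4 = 8


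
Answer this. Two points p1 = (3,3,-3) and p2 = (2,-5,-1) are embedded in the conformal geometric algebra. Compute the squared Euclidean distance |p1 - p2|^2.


p1 - p2 = (1, 8, -2)
|p1 - p2|^2 = 1^2 + 8^2 + (-2)^2
= 1 + 64 + 4
= 69


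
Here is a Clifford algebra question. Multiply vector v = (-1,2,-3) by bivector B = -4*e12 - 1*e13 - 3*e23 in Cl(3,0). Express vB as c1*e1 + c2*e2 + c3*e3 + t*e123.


vB has grade-1 (vector) and grade-3 (trivector) parts: vB = (v _| B) + (v ^ B).
Vector part <vB>_1:
  e1: -v2*b12 - v3*b13 = -(2)*(-4) - (-3)*(-1) = 5
  e2: v1*b12 - v3*b23 = (-1)*(-4) - (-3)*(-3) = -5
  e3: v1*b13 + v2*b23 = (-1)*(-1) + (2)*(-3) = -5
Trivector part <vB>_3:
  e123: v1*b23 - v2*b13 + v3*b12 = (-1)*(-3) - (2)*(-1) + (-3)*(-4) = 17
vB = 5*e1 - 5*e2 - 5*e3 + 17*e123


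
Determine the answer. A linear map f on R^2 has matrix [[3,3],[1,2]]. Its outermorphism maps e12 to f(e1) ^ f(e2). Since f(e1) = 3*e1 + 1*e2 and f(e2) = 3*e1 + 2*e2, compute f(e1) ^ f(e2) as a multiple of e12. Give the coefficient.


The outermorphism of a linear map f sends e1^e2 to f(e1)^f(e2).
f(e1) = 3*e1 + 1*e2
f(e2) = 3*e1 + 2*e2
f(e1) ^ f(e2) = (3*e1 + 1*e2) ^ (3*e1 + 2*e2)
= 3*2*e12 + 1*3*e21
= (6 - 3)*e12
= 3*e12
Coefficient = 3


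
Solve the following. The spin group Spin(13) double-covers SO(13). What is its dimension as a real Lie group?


Spin(n) double-covers SO(n); both have Lie algebra so(n) of dimension n(n-1)/2.
n = 13
n(n-1) = 13 * 12 = 156
dim Spin(13) = 156/2 = 78


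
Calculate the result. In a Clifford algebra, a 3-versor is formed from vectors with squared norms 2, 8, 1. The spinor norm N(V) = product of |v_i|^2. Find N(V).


Spinor norm N(V) = |v1|^2 * |v2|^2 * ... * |v3|^2
= 2 * 8 * 1
Running product: 2, 16, 16
N(V) = 16


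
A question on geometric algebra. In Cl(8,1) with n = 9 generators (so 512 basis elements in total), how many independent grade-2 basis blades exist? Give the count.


Number of grade-k basis blades in Cl(p,q) with n = p + q is C(n, k).
n = 8 + 1 = 9
C(9, 2) = 9! / (2! * 7!)
= 362880 / (2 * 5040)
= 36


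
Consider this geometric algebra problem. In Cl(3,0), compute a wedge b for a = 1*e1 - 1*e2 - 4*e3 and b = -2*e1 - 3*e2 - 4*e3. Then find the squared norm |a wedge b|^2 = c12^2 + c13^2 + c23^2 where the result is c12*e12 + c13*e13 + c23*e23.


a wedge b = (a1*b2 - a2*b1)*e12 + (a1*b3 - a3*b1)*e13 + (a2*b3 - a3*b2)*e23
e12 coeff: 1*(-3) - (-1)*(-2) = -3 - 2 = -5
e13 coeff: 1*(-4) - (-4)*(-2) = -4 - 8 = -12
e23 coeff: (-1)*(-4) - (-4)*(-3) = 4 - 12 = -8
|a wedge b|^2 = (-5)^2 + (-12)^2 + (-8)^2
= 25 + 144 + 64
= 233


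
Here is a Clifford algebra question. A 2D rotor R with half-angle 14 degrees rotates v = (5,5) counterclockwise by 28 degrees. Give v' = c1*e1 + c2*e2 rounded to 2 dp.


Rotor R = cos(14deg) - sin(14deg)*e12
Rotation angle theta = 2 * 14 = 28 degrees
v' = R*v*~R rotates v by theta.
cos(28deg) = 0.8829, sin(28deg) = 0.4695
v'_1 = 5*cos(28deg) - 5*sin(28deg)
= 5*0.8829 - 5*0.4695
= 2.07
v'_2 = 5*sin(28deg) + 5*cos(28deg)
= 5*0.4695 + 5*0.8829
= 6.76
v' = 2.07*e1 + 6.76*e2


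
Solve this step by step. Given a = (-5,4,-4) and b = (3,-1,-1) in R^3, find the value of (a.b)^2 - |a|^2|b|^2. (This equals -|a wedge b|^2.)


a . b = (-5)*3 + 4*(-1) + (-4)*(-1)
= -15 + (-4) + 4 = -15
|a|^2 = (-5)^2 + 4^2 + (-4)^2 = 57
|b|^2 = 3^2 + (-1)^2 + (-1)^2 = 11
(a.b)^2 = (-15)^2 = 225
|a|^2 * |b|^2 = 57 * 11 = 627
Result = 225 - 627 = -402


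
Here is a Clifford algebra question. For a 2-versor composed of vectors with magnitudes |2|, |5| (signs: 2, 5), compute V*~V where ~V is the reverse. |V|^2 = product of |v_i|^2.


Each vector v_i has |v_i|^2 = s_i^2
Squared scales: 2^2 = 4, 5^2 = 25
|V|^2 = 4 * 25
= 100


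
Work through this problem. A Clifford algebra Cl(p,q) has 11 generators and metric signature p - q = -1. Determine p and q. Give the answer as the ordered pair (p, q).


We need p + q = 11 and p - q = -1.
Adding: 2p = 11 + (-1) = 10, so p = 5.
Then q = 11 - 5 = 6.
(p, q) = (5, 6)


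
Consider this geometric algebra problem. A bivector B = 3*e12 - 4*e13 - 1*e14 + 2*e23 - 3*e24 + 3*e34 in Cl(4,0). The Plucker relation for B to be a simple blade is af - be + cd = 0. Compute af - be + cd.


Plucker relation: af - be + cd
a*f = 3*3 = 9
b*e = (-4)*(-3) = 12
c*d = (-1)*2 = -2
af - be + cd = 9 - 12 + (-2)
= -5


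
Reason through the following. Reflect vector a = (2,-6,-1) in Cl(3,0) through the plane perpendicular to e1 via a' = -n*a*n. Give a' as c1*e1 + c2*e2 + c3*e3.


Reflection formula: a' = -n*a*n, with n = e1 (unit vector, n^2 = 1).
For reflection through hyperplane perp to e1:
The component along e1 flips sign, others stay.
a = (2, -6, -1)
a' = (-2, -6, -1)
a' = -2*e1 - 6*e2 - 1*e3


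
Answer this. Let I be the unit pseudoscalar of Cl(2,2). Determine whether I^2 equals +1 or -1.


The pseudoscalar I = e1...e_n (product of all n generators) of Cl(p,q) satisfies I^2 = (-1)^(q + n(n-1)/2).
p = 2, q = 2, n = p + q = 4
n(n-1)/2 = 4 * 3 / 2 = 6
Exponent = q + n(n-1)/2 = 2 + 6 = 8
I^2 = (-1)^8 = +1


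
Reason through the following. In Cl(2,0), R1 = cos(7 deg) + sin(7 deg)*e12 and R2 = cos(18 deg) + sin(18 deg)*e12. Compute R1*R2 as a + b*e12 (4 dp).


Same-plane rotors commute and their half-angles add:
R1*R2 = cos(a1 + a2) + sin(a1 + a2)*e12.
a1 + a2 = 7 + 18 = 25 deg
cos(25 deg) = 0.9063
sin(25 deg) = 0.4226
R1*R2 = 0.9063 + 0.4226*e12


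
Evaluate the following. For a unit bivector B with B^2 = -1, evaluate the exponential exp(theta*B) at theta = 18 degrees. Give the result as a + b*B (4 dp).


For a unit bivector B with B^2 = -1, the exponential series gives
e^(theta*B) = cos(theta) + sin(theta)*B (the GA analogue of Euler's formula).
theta = 18 degrees = 0.314159 rad
cos(18 deg) = 0.9511
sin(18 deg) = 0.3090
exp(theta*B) = 0.9511 + 0.3090*B


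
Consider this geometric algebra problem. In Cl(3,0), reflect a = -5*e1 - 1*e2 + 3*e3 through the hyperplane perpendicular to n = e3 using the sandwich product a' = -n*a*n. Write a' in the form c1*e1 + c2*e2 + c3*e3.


Reflection formula: a' = -n*a*n, with n = e3 (unit vector, n^2 = 1).
For reflection through hyperplane perp to e3:
The component along e3 flips sign, others stay.
a = (-5, -1, 3)
a' = (-5, -1, -3)
a' = -5*e1 - 1*e2 - 3*e3


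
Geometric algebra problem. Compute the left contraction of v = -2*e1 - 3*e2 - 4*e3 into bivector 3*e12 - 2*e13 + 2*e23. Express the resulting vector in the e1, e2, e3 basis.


Left contraction v _| B = <vB>_1 (grade-1 part of the geometric product vB).
Using e1_|e12 = e2, e2_|e12 = -e1, e1_|e13 = e3, e3_|e13 = -e1, e2_|e23 = e3, e3_|e23 = -e2:
e1 coeff: -v2*b12 - v3*b13 = -(-3)*(3) - (-4)*(-2) = 1
e2 coeff: v1*b12 - v3*b23 = (-2)*(3) - (-4)*(2) = 2
e3 coeff: v1*b13 + v2*b23 = (-2)*(-2) + (-3)*(2) = -2
v _| B = 1*e1 + 2*e2 - 2*e3


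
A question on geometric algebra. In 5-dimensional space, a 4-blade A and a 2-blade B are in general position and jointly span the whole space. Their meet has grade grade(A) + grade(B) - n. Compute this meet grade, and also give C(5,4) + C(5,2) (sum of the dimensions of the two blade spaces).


Meet grade = grade(A) + grade(B) - n
= 4 + 2 - 5 = 1
C(5,4) = 5
C(5,2) = 10
dim_A + dim_B = 5 + 10 = 15


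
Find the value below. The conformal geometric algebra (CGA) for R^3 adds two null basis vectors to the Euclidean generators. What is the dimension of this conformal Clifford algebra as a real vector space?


The conformal model of R^3 uses Cl(4,1): the 3 Euclidean generators plus two extra orthogonal generators e+ (e+^2 = +1) and e- (e-^2 = -1), from which the null vectors e0, einf are built.
Number of generators m = 3 + 2 = 5.
dim Cl(p,q) = 2^m = 2^5 = 32


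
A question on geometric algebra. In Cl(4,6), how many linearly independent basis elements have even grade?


Even subalgebra dimension = 2^(n-1)
n = 4 + 6 = 10
2^(10 - 1) = 2^9 = 512
Verification: sum of C(10,k) for even k = 1 + 45 + 210 + 210 + 45 + 1 = 512
Result = 512
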